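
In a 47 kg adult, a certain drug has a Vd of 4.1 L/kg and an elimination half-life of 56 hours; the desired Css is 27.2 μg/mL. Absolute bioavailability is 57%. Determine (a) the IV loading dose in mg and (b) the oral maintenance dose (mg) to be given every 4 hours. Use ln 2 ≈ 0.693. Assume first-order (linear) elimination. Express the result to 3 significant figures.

Total Vd = 4.1 × 47 = 192.7 L
LD = Vd × C = 192.7 × 27.2 = 5241 mg
CL = 0.693 × Vd / t½ = 0.693 × 192.7 / 56 = 2.385 L/h
D = CL × Css × τ / F = 2.385 × 27.2 × 4 / 0.57 = 455.2 mg

(a) 5240 mg; (b) 455 mg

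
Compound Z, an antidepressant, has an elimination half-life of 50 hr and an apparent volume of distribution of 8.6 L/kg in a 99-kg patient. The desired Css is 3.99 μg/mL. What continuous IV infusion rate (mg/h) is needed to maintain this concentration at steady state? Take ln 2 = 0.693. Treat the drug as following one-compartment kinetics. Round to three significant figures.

Vd = 8.6 L/kg × 99 kg = 851.4 L
k = 0.693/50 = 0.01386 h⁻¹, so CL = k·Vd = 0.01386 × 851.4 = 11.80 L/h
Infusion rate = CL × Css = 11.80 × 3.99 = 47.08 mg/h

47.1 mg/h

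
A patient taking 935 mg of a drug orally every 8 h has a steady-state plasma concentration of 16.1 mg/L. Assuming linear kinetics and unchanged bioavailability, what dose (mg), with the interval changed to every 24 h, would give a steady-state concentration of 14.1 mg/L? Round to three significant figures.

For first-order elimination, Css ∝ F·D/(CL·τ); F and CL are unchanged, so Css ∝ D/τ.
D₂ = D₁ × (Css,target / Css,current) × (τ₂/τ₁) = 935 × (14.1/16.1) × (24/8) = 2457 mg

2460 mg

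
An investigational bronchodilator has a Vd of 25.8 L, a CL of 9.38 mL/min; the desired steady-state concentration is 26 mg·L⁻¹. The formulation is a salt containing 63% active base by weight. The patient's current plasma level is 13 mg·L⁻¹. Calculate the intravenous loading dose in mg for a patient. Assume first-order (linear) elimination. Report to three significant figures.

532 mg

Concentration deficit ΔC = 26 − 13 = 13.00 mg/L
LD = Vd × ΔC / S = 25.80 × 13.00 / 0.63 = 532.4 mg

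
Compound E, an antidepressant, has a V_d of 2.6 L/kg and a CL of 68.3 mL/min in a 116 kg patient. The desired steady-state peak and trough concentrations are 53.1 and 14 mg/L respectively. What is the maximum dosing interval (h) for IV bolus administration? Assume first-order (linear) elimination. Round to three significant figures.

98.1 h

Vd(total) = 116 kg × 2.6 L/kg = 301.6 L
CL = 68.3 mL/min = 68.3 × 0.06 = 4.098 L/h
k = CL / Vd = 4.098 / 301.6 = 0.01359 h⁻¹
Between IV bolus doses, concentration decays as C = C₀·e^(−kτ), so C_peak/C_trough = e^(kτ).
τ_max = ln(C_peak/C_trough) / k = ln(53.1/14) / 0.01359 = 1.333 / 0.01359 = 98.09 h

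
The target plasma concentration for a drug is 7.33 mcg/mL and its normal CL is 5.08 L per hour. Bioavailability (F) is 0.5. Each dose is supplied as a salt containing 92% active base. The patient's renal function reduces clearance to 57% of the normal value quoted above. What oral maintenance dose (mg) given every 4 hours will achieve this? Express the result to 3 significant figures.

Patient clearance = 0.57 × 5.080 = 2.896 L/h
D = CL × Css × τ / F / S = 2.896 × 7.33 × 4 / 0.5 / 0.92 = 184.6 mg

185 mg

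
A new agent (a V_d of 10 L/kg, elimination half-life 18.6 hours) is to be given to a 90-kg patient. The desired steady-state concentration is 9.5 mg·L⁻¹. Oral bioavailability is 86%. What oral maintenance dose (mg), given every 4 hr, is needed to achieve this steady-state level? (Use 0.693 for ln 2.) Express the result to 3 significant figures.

1480 mg

Total Vd = 10 × 90 = 900.0 L
k = 0.693/18.6 = 0.03726 h⁻¹, so CL = k·Vd = 0.03726 × 900.0 = 33.53 L/h
D = CL × Css × τ / F = 33.53 × 9.5 × 4 / 0.86 = 1482 mg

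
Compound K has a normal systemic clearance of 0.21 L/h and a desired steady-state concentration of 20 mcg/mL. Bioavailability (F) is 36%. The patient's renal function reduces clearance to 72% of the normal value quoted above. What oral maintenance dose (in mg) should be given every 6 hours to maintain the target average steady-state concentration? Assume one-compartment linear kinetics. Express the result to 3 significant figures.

50.4 mg

Patient clearance = 0.72 × 0.2100 = 0.1512 L/h
D = CL × Css × τ / F = 0.1512 × 20 × 6 / 0.36 = 50.40 mg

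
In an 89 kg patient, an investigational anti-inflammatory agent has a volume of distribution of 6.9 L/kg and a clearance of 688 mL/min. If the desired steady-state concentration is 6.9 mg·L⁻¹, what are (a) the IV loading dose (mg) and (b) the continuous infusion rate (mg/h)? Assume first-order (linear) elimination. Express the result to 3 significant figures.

(a) 4240 mg; (b) 285 mg/h

Vd(total) = 89 kg × 6.9 L/kg = 614.1 L
LD = Vd · C_target = 614.1 × 6.9 = 4237 mg
CL = 688 mL/min × 60/1000 = 41.28 L/h
Infusion rate = 41.28 L/h × 6.9 mg/L = 284.8 mg/h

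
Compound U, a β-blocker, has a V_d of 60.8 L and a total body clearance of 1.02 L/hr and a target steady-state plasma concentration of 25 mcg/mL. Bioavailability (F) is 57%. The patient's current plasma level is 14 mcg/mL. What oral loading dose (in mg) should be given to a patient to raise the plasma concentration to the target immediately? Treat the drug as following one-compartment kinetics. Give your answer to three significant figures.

1170 mg

The loading dose fills Vd to the target concentration.
Concentration deficit ΔC = 25 − 14 = 11.00 mg/L
LD = Vd × ΔC / F = 60.80 × 11.00 / 0.57 = 1173 mg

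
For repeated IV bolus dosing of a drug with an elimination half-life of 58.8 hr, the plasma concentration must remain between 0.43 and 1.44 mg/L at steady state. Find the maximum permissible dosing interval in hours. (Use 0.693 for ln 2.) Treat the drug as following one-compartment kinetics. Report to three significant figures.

103 h

k = 0.693 / t½ = 0.693 / 58.8 = 0.01179 h⁻¹
Between IV bolus doses, concentration decays as C = C₀·e^(−kτ), so C_peak/C_trough = e^(kτ).
τ_max = ln(C_peak/C_trough) / k = ln(1.44/0.43) / 0.01179 = 1.209 / 0.01179 = 102.5 h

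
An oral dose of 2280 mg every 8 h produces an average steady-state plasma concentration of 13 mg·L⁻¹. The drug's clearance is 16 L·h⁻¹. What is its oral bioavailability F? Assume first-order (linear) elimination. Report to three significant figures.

F·D/τ = CL·Css at steady state → F = CL·Css·τ / D.
F = 16 × 13 × 8 / 2280 = 0.730

0.730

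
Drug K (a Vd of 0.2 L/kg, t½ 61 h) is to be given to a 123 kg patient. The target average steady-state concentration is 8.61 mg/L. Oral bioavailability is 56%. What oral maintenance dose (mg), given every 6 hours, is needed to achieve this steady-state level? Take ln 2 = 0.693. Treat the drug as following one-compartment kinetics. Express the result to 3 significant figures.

25.8 mg

Vd(total) = 123 kg × 0.2 L/kg = 24.60 L
CL = 0.693 × Vd / t½ = 0.693 × 24.60 / 61 = 0.2795 L/h
D = CL × Css × τ / F = 0.2795 × 8.61 × 6 / 0.56 = 25.78 mg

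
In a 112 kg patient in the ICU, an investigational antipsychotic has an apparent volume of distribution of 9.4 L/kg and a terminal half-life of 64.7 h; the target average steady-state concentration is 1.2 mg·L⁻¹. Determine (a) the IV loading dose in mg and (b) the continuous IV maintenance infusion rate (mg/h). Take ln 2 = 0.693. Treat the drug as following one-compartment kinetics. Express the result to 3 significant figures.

(a) 1260 mg; (b) 13.5 mg/h

Total Vd = 9.4 × 112 = 1053 L
LD = Vd × C = 1053 × 1.2 = 1264 mg
CL = 0.693 × Vd / t½ = 0.693 × 1053 / 64.7 = 11.28 L/h
Infusion rate = CL × Css = 11.28 × 1.2 = 13.54 mg/h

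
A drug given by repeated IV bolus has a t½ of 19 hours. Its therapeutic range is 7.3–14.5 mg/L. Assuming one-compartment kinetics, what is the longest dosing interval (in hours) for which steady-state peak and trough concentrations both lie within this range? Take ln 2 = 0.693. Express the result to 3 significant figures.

k = 0.693 / t½ = 0.693 / 19 = 0.03647 h⁻¹
Between IV bolus doses, concentration decays as C = C₀·e^(−kτ), so C_peak/C_trough = e^(kτ).
τ_max = ln(C_peak/C_trough) / k = ln(14.5/7.3) / 0.03647 = 0.6863 / 0.03647 = 18.82 h

18.8 h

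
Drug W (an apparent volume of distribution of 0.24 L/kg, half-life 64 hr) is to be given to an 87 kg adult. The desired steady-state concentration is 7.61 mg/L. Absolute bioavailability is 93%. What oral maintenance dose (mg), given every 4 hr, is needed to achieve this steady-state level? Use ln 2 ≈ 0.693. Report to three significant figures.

7.40 mg

Total Vd = 0.24 × 87 = 20.88 L
CL = 0.693 × Vd / t½ = 0.693 × 20.88 / 64 = 0.2261 L/h
D = CL × Css × τ / F = 0.2261 × 7.61 × 4 / 0.93 = 7.401 mg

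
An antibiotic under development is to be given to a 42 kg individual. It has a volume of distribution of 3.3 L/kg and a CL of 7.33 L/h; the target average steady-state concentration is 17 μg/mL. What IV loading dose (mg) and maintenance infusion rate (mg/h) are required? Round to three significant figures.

Vd = 3.3 L/kg × 42 kg = 138.6 L
Loading: fill Vd to C_target → 138.6 L × 17 mg/L = 2356 mg
Maintenance: replace elimination → rate = CL × Css = 7.330 × 17 = 124.6 mg/h

(a) 2360 mg; (b) 125 mg/h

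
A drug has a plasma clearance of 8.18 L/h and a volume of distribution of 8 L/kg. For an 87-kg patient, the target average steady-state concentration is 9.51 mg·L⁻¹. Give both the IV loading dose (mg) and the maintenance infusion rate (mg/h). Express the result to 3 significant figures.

Vd = 8 L/kg × 87 kg = 696.0 L
Loading: fill Vd to C_target → 696.0 L × 9.51 mg/L = 6619 mg
Infusion rate = 8.180 L/h × 9.51 mg/L = 77.79 mg/h

(a) 6620 mg; (b) 77.8 mg/h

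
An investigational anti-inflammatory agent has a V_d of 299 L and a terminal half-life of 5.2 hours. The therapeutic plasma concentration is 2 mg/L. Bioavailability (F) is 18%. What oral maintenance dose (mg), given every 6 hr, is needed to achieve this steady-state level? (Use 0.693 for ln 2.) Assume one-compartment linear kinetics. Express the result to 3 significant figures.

CL = 0.693 × Vd / t½ = 0.693 × 299.0 / 5.2 = 39.85 L/h
D = CL × Css × τ / F = 39.85 × 2 × 6 / 0.18 = 2657 mg

2660 mg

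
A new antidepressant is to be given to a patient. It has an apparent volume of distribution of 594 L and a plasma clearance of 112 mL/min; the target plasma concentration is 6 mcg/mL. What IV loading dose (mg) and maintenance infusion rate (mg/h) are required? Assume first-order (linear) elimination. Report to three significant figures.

Loading: fill Vd to C_target → 594.0 L × 6 mg/L = 3564 mg
Convert clearance: 112 mL/min × 60 min/h ÷ 1000 mL/L = 6.720 L/h
Infusion rate = 6.720 L/h × 6 mg/L = 40.32 mg/h

(a) 3560 mg; (b) 40.3 mg/h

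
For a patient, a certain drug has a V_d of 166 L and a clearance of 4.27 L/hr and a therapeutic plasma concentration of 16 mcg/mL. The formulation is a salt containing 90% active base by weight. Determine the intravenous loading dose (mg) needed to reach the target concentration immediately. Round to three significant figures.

LD = Vd × C / S = 166.0 × 16.00 / 0.9 = 2951 mg

2950 mg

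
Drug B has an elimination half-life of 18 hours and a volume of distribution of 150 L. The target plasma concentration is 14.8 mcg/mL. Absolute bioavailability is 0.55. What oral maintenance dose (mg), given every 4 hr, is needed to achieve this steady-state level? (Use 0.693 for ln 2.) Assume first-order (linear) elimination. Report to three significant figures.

CL = 0.693 × Vd / t½ = 0.693 × 150.0 / 18 = 5.775 L/h
D = CL × Css × τ / F = 5.775 × 14.8 × 4 / 0.55 = 621.6 mg

622 mg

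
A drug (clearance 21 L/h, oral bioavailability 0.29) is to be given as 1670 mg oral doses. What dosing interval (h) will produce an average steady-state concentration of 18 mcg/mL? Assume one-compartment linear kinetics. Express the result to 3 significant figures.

1.28 h

F·D/τ = CL·Css → τ = F·D / (CL·Css).
τ = 0.29 × 1670 / (21 × 18) = 1.281 h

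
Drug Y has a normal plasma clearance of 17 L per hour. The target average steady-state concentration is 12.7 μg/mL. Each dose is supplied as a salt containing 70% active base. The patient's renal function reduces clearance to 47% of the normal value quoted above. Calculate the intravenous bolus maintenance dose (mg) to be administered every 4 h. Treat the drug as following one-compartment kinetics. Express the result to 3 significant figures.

580 mg

Patient clearance = 0.47 × 17.00 = 7.990 L/h
At steady state, dose per interval replaces the amount cleared in that interval: S·D/τ = CL·Css.
D = CL × Css × τ / S = 7.990 × 12.7 × 4 / 0.7 = 579.8 mg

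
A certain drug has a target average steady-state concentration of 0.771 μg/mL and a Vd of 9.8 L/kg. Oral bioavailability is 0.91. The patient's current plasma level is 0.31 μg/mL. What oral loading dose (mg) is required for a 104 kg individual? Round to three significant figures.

Total Vd = 9.8 × 104 = 1019 L
The loading dose fills Vd to the target concentration.
Concentration deficit ΔC = 0.771 − 0.31 = 0.4610 mg/L
LD = Vd × ΔC / F = 1019 × 0.4610 / 0.91 = 516.2 mg

516 mg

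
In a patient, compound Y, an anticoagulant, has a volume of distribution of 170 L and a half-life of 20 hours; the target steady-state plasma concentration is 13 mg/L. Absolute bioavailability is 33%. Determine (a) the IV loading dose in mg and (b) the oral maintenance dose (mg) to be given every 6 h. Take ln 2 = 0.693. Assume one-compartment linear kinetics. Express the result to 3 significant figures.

(a) 2210 mg; (b) 1390 mg

LD = Vd × C = 170.0 × 13 = 2210 mg
CL = 0.693 × Vd / t½ = 0.693 × 170.0 / 20 = 5.891 L/h
D = CL × Css × τ / F = 5.891 × 13 × 6 / 0.33 = 1392 mg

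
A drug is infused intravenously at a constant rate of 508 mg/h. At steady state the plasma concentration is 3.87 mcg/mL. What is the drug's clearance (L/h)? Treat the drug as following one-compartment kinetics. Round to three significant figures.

131 L/h

At steady state, infusion rate = CL × Css, so CL = rate / Css.
CL = 508 / 3.87 = 131.3 L/h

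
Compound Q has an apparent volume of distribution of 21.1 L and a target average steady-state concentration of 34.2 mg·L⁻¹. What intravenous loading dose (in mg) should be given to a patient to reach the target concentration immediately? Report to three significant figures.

722 mg

The loading dose fills Vd to the target concentration.
LD = Vd × C = 21.10 × 34.20 = 721.6 mg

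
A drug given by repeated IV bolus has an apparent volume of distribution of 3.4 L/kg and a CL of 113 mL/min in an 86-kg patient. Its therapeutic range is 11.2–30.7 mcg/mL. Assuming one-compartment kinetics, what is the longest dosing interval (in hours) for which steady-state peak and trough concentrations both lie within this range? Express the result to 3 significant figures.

43.5 h

Vd(total) = 86 kg × 3.4 L/kg = 292.4 L
CL = 113 mL/min × 60/1000 = 6.780 L/h
k = CL / Vd = 6.780 / 292.4 = 0.02319 h⁻¹
Between IV bolus doses, concentration decays as C = C₀·e^(−kτ), so C_peak/C_trough = e^(kτ).
τ_max = ln(C_peak/C_trough) / k = ln(30.7/11.2) / 0.02319 = 1.008 / 0.02319 = 43.47 h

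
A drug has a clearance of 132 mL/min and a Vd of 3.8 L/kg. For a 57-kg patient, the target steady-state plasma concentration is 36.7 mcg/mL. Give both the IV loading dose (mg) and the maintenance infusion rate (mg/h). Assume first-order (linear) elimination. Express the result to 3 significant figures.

Total Vd = 3.8 × 57 = 216.6 L
LD = Vd · C_target = 216.6 × 36.7 = 7949 mg
CL = 132 mL/min = 132 × 0.06 = 7.920 L/h
Maintenance infusion rate = CL × Css = 7.920 × 36.7 = 290.7 mg/h

(a) 7950 mg; (b) 291 mg/h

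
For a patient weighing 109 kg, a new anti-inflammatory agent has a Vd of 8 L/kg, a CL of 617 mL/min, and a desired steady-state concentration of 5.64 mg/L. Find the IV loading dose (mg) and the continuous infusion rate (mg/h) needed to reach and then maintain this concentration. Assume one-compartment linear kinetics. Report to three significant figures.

Vd(total) = 109 kg × 8 L/kg = 872.0 L
LD = Vd · C_target = 872.0 × 5.64 = 4918 mg
CL = 617 mL/min × 60/1000 = 37.02 L/h
Maintenance: replace elimination → rate = CL × Css = 37.02 × 5.64 = 208.8 mg/h

(a) 4920 mg; (b) 209 mg/h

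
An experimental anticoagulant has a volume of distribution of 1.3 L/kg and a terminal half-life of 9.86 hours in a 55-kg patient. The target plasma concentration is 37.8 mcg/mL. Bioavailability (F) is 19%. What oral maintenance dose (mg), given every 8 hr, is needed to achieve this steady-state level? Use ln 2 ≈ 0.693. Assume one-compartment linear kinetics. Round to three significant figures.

Total Vd = 1.3 × 55 = 71.50 L
CL = 0.693 × Vd / t½ = 0.693 × 71.50 / 9.86 = 5.025 L/h
D = CL × Css × τ / F = 5.025 × 37.8 × 8 / 0.19 = 7998 mg

8000 mg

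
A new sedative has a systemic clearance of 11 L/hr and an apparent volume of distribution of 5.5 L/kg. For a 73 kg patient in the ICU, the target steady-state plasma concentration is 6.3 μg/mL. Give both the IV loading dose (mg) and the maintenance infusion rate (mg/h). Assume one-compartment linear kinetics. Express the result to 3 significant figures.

Vd(total) = 73 kg × 5.5 L/kg = 401.5 L
LD = Vd · C_target = 401.5 × 6.3 = 2529 mg
Infusion rate = 11.00 L/h × 6.3 mg/L = 69.30 mg/h

(a) 2530 mg; (b) 69.3 mg/h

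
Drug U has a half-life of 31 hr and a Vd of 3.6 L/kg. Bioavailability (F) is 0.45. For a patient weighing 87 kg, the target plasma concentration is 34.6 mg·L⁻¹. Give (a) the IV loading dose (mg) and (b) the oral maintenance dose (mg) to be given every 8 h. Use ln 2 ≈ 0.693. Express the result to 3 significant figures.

(a) 10800 mg; (b) 4310 mg

Vd(total) = 87 kg × 3.6 L/kg = 313.2 L
LD = Vd × C = 313.2 × 34.6 = 10840 mg
CL = 0.693 × Vd / t½ = 0.693 × 313.2 / 31 = 7.002 L/h
D = CL × Css × τ / F = 7.002 × 34.6 × 8 / 0.45 = 4307 mg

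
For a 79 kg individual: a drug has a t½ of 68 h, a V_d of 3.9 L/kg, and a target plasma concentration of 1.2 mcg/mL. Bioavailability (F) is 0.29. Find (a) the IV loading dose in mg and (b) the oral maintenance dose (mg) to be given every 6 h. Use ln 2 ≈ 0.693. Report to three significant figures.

Vd(total) = 79 kg × 3.9 L/kg = 308.1 L
LD = Vd × C = 308.1 × 1.2 = 369.7 mg
CL = 0.693 × Vd / t½ = 0.693 × 308.1 / 68 = 3.140 L/h
D = CL × Css × τ / F = 3.140 × 1.2 × 6 / 0.29 = 77.96 mg

(a) 370 mg; (b) 78.0 mg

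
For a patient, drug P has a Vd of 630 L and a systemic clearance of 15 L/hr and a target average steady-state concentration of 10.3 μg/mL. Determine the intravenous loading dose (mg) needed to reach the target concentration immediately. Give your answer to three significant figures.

LD is governed by Vd — clearance does not enter the loading-dose calculation.
LD = Vd × C = 630.0 × 10.30 = 6489 mg

6490 mg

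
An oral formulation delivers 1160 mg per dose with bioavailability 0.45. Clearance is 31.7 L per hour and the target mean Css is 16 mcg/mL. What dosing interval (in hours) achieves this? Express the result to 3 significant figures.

F·D/τ = CL·Css → τ = F·D / (CL·Css).
τ = 0.45 × 1160 / (31.7 × 16) = 1.029 h

1.03 h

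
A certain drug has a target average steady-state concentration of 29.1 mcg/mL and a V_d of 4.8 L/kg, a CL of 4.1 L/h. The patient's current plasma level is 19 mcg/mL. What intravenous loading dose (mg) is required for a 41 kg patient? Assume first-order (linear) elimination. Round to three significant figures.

Total Vd = 4.8 × 41 = 196.8 L
LD is governed by Vd — clearance does not enter the loading-dose calculation.
Concentration deficit ΔC = 29.1 − 19 = 10.10 mg/L
LD = Vd × ΔC = 196.8 × 10.10 = 1988 mg

1990 mg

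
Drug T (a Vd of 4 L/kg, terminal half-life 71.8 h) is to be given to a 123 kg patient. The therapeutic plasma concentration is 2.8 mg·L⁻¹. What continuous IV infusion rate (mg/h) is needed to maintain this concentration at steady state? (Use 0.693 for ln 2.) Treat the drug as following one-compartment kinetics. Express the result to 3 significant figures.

Total Vd = 4 × 123 = 492.0 L
CL = 0.693 × Vd / t½ = 0.693 × 492.0 / 71.8 = 4.749 L/h
Infusion rate = CL × Css = 4.749 × 2.8 = 13.30 mg/h

13.3 mg/h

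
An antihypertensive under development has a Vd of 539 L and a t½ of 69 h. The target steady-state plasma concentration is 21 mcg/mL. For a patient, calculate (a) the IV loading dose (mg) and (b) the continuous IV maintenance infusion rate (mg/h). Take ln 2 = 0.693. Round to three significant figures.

LD = Vd × C = 539.0 × 21 = 11320 mg
CL = 0.693 × Vd / t½ = 0.693 × 539.0 / 69 = 5.413 L/h
Infusion rate = CL × Css = 5.413 × 21 = 113.7 mg/h

(a) 11300 mg; (b) 114 mg/h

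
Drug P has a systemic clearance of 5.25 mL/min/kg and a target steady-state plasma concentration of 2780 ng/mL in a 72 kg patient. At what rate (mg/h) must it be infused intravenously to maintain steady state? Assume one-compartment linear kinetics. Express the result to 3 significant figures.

CL = 5.25 mL/min/kg × 72 kg = 378.0 mL/min = 378.0 × 60/1000 = 22.68 L/h
C = 2780 ng/mL = 2.780 mg/L
At steady state, infusion rate equals elimination rate: rate in = CL × Css.
Rate = CL × Css = 22.68 × 2.78 = 63.05 mg/h

63.1 mg/h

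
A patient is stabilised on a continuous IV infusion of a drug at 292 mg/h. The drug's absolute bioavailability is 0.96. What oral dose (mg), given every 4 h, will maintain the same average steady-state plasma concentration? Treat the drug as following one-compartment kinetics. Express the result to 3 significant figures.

1220 mg

To maintain the same Css, the systemic dosing rate must be unchanged: F·D/τ = infusion rate.
D = rate × τ / F = 292 × 4 / 0.96 = 1217 mg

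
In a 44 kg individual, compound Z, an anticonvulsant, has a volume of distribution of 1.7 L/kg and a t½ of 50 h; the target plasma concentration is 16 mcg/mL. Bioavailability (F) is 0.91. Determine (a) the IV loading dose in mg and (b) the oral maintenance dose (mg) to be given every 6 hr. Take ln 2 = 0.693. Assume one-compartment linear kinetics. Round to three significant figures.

(a) 1200 mg; (b) 109 mg

Vd(total) = 44 kg × 1.7 L/kg = 74.80 L
LD = Vd × C = 74.80 × 16 = 1197 mg
CL = 0.693 × Vd / t½ = 0.693 × 74.80 / 50 = 1.037 L/h
D = CL × Css × τ / F = 1.037 × 16 × 6 / 0.91 = 109.4 mg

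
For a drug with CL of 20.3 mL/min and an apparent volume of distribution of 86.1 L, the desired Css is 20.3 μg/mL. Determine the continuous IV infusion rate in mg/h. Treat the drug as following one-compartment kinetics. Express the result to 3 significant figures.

24.7 mg/h

CL = 20.3 mL/min = 20.3 × 0.06 = 1.218 L/h
Rate = CL × Css = 1.218 × 20.3 = 24.73 mg/h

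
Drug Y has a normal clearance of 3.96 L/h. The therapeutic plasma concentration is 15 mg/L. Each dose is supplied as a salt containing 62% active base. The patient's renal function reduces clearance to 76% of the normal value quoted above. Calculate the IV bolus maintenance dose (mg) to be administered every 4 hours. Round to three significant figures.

Patient clearance = 0.76 × 3.960 = 3.010 L/h
At steady state, dose per interval replaces the amount cleared in that interval: S·D/τ = CL·Css.
D = CL × Css × τ / S = 3.010 × 15 × 4 / 0.62 = 291.3 mg

291 mg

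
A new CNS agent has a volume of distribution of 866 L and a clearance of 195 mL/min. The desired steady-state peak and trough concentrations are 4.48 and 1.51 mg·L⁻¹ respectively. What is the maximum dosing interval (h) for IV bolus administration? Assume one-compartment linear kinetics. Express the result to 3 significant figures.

CL = 195 mL/min × 60/1000 = 11.70 L/h
k = CL / Vd = 11.70 / 866.0 = 0.01351 h⁻¹
Between IV bolus doses, concentration decays as C = C₀·e^(−kτ), so C_peak/C_trough = e^(kτ).
τ_max = ln(C_peak/C_trough) / k = ln(4.48/1.51) / 0.01351 = 1.088 / 0.01351 = 80.53 h

80.5 h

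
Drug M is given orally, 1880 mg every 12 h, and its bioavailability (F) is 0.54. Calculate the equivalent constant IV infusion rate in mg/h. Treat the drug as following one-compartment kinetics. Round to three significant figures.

Equivalent systemic input: infusion rate = F·D/τ.
Rate = 0.54 × 1880 / 12 = 84.60 mg/h

84.6 mg/h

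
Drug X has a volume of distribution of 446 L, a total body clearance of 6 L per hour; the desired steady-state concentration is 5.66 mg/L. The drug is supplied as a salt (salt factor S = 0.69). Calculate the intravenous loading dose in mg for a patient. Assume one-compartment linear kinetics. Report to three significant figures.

3660 mg

LD = Vd × C / S = 446.0 × 5.660 / 0.69 = 3658 mg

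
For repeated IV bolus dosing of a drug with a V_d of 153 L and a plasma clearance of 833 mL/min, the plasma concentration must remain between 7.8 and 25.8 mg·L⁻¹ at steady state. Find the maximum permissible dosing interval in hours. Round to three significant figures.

3.66 h

CL = 833 mL/min = 833 × 0.06 = 49.98 L/h
k = CL / Vd = 49.98 / 153.0 = 0.3267 h⁻¹
Between IV bolus doses, concentration decays as C = C₀·e^(−kτ), so C_peak/C_trough = e^(kτ).
τ_max = ln(C_peak/C_trough) / k = ln(25.8/7.8) / 0.3267 = 1.196 / 0.3267 = 3.661 h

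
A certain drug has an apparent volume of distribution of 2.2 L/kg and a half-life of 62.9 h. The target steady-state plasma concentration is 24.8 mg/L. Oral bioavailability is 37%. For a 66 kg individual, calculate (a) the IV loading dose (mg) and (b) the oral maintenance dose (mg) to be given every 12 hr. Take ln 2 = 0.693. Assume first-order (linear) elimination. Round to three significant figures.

(a) 3600 mg; (b) 1290 mg

Vd(total) = 66 kg × 2.2 L/kg = 145.2 L
LD = Vd × C = 145.2 × 24.8 = 3601 mg
CL = 0.693 × Vd / t½ = 0.693 × 145.2 / 62.9 = 1.600 L/h
D = CL × Css × τ / F = 1.600 × 24.8 × 12 / 0.37 = 1287 mg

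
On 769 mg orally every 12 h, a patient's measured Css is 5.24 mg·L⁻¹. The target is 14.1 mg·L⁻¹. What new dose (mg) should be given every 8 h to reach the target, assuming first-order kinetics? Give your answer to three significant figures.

For first-order elimination, Css ∝ F·D/(CL·τ); F and CL are unchanged, so Css ∝ D/τ.
D₂ = D₁ × (Css,target / Css,current) × (τ₂/τ₁) = 769 × (14.1/5.24) × (8/12) = 1380 mg

1380 mg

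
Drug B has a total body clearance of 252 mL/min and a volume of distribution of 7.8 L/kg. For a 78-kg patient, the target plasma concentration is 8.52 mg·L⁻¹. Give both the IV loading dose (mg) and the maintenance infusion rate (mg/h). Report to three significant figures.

Vd(total) = 78 kg × 7.8 L/kg = 608.4 L
LD = Vd · C_target = 608.4 × 8.52 = 5184 mg
CL = 252 mL/min = 252 × 0.06 = 15.12 L/h
Maintenance: replace elimination → rate = CL × Css = 15.12 × 8.52 = 128.8 mg/h

(a) 5180 mg; (b) 129 mg/h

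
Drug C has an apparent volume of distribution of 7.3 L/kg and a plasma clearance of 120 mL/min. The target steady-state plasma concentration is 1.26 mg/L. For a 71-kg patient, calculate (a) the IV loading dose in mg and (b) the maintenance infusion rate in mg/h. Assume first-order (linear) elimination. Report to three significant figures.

Vd(total) = 71 kg × 7.3 L/kg = 518.3 L
Loading: fill Vd to C_target → 518.3 L × 1.26 mg/L = 653.1 mg
CL = 120 mL/min = 120 × 0.06 = 7.200 L/h
Infusion rate = 7.200 L/h × 1.26 mg/L = 9.072 mg/h

(a) 653 mg; (b) 9.07 mg/h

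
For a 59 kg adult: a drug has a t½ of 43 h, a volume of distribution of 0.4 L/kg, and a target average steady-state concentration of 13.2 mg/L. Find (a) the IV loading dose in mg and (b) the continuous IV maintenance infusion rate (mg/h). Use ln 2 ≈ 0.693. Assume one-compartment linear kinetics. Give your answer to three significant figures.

(a) 312 mg; (b) 5.02 mg/h

Vd = 0.4 L/kg × 59 kg = 23.60 L
LD = Vd × C = 23.60 × 13.2 = 311.5 mg
CL = 0.693 × Vd / t½ = 0.693 × 23.60 / 43 = 0.3803 L/h
Infusion rate = CL × Css = 0.3803 × 13.2 = 5.020 mg/h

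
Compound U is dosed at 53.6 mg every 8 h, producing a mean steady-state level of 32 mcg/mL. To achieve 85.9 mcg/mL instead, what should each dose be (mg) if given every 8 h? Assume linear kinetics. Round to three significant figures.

With linear kinetics, Css is proportional to dose rate (D/τ) at fixed clearance.
D₂ = D₁ × (Css,target / Css,current) = 53.6 × 85.9/32 = 143.9 mg

144 mg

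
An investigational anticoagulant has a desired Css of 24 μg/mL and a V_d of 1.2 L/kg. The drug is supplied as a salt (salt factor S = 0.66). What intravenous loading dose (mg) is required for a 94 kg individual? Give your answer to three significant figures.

Total Vd = 1.2 × 94 = 112.8 L
The loading dose fills Vd to the target concentration.
LD = Vd × C / S = 112.8 × 24.00 / 0.66 = 4102 mg

4100 mg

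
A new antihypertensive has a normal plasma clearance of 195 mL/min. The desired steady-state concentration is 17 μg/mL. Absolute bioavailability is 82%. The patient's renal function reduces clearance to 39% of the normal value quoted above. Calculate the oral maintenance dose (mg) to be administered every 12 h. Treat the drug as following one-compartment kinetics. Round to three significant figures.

Convert clearance: 195 mL/min × 60 min/h ÷ 1000 mL/L = 11.70 L/h
Patient clearance = 0.39 × 11.70 = 4.563 L/h
D = CL × Css × τ / F = 4.563 × 17 × 12 / 0.82 = 1135 mg

1140 mg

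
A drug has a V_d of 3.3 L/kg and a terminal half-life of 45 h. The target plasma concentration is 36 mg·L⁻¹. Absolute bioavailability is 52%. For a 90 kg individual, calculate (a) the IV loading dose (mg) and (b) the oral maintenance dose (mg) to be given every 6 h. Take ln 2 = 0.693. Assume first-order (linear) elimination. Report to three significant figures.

Vd = 3.3 L/kg × 90 kg = 297.0 L
LD = Vd × C = 297.0 × 36 = 10690 mg
CL = 0.693 × Vd / t½ = 0.693 × 297.0 / 45 = 4.574 L/h
D = CL × Css × τ / F = 4.574 × 36 × 6 / 0.52 = 1900 mg

(a) 10700 mg; (b) 1900 mg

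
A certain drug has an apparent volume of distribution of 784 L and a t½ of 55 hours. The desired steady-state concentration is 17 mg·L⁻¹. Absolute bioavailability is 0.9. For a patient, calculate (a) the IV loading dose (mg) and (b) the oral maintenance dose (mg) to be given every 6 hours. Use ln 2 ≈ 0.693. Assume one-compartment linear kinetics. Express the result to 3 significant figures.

LD = Vd × C = 784.0 × 17 = 13330 mg
CL = 0.693 × Vd / t½ = 0.693 × 784.0 / 55 = 9.878 L/h
D = CL × Css × τ / F = 9.878 × 17 × 6 / 0.9 = 1120 mg

(a) 13300 mg; (b) 1120 mg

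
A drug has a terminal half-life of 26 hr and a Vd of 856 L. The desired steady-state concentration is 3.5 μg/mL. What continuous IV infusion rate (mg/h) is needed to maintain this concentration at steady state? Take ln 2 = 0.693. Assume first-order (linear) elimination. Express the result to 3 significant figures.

CL = 0.693 × Vd / t½ = 0.693 × 856.0 / 26 = 22.82 L/h
Infusion rate = CL × Css = 22.82 × 3.5 = 79.87 mg/h

79.9 mg/h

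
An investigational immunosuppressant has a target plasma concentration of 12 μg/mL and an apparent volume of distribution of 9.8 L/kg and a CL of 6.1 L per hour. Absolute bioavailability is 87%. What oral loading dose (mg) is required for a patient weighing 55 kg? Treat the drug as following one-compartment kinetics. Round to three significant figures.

7430 mg

Vd(total) = 55 kg × 9.8 L/kg = 539.0 L
Loading dose depends on Vd (not clearance): it fills the distribution volume.
LD = Vd × C / F = 539.0 × 12.00 / 0.87 = 7434 mg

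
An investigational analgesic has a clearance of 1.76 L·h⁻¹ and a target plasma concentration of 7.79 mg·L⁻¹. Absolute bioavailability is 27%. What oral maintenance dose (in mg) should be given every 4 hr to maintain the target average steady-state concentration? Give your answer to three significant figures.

203 mg

D = CL × Css × τ / F = 1.760 × 7.79 × 4 / 0.27 = 203.1 mg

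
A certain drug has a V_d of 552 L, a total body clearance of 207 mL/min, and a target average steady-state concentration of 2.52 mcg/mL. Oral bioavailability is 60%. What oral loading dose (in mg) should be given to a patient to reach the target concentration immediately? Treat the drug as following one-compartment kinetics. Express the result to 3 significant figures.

2320 mg

LD = Vd × C / F = 552.0 × 2.520 / 0.6 = 2318 mg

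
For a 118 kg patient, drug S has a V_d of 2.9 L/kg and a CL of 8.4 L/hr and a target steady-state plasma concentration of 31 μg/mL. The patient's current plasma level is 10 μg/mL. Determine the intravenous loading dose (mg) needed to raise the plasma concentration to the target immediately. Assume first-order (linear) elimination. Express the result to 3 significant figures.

Vd = 2.9 L/kg × 118 kg = 342.2 L
The loading dose fills Vd to the target concentration; clearance is irrelevant here.
Concentration deficit ΔC = 31 − 10 = 21.00 mg/L
LD = Vd × ΔC = 342.2 × 21.00 = 7186 mg

7190 mg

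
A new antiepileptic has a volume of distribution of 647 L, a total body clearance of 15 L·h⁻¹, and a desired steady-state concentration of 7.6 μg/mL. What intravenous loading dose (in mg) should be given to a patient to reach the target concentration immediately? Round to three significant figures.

4920 mg

LD = Vd × C = 647.0 × 7.600 = 4917 mg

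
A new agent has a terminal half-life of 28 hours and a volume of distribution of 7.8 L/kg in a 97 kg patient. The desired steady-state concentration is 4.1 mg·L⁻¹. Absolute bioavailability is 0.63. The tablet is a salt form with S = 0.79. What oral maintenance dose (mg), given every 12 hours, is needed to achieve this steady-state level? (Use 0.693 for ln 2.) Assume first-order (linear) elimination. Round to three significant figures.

Total Vd = 7.8 × 97 = 756.6 L
CL = 0.693 × Vd / t½ = 0.693 × 756.6 / 28 = 18.73 L/h
D = CL × Css × τ / F / S = 18.73 × 4.1 × 12 / 0.63 / 0.79 = 1852 mg

1850 mg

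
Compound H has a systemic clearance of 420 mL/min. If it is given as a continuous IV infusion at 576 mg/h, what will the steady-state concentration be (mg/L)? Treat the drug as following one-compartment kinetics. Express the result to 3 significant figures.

Convert clearance: 420 mL/min × 60 min/h ÷ 1000 mL/L = 25.20 L/h
Css = rate / CL = 576 / 25.20 = 22.86 mg/L

22.9 mg/L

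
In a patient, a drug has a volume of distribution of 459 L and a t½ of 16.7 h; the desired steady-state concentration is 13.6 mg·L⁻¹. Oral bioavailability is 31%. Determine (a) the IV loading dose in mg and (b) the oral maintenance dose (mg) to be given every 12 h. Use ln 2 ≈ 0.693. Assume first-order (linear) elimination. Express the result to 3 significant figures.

LD = Vd × C = 459.0 × 13.6 = 6242 mg
CL = 0.693 × Vd / t½ = 0.693 × 459.0 / 16.7 = 19.05 L/h
D = CL × Css × τ / F = 19.05 × 13.6 × 12 / 0.31 = 10030 mg

(a) 6240 mg; (b) 10000 mg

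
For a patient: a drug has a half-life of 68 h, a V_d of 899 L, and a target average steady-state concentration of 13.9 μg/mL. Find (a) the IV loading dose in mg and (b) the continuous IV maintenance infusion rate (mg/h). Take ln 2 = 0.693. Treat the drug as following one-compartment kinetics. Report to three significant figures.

(a) 12500 mg; (b) 127 mg/h

LD = Vd × C = 899.0 × 13.9 = 12500 mg
CL = 0.693 × Vd / t½ = 0.693 × 899.0 / 68 = 9.162 L/h
Infusion rate = CL × Css = 9.162 × 13.9 = 127.4 mg/h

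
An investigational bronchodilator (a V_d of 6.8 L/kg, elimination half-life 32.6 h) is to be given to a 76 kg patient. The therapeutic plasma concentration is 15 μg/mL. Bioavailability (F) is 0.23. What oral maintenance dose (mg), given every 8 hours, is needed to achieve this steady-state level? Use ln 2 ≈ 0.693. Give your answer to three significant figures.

Vd(total) = 76 kg × 6.8 L/kg = 516.8 L
CL = ln 2 · Vd / t½ = 0.693 × 516.8 / 32.6 = 10.99 L/h
D = CL × Css × τ / F = 10.99 × 15 × 8 / 0.23 = 5734 mg

5730 mg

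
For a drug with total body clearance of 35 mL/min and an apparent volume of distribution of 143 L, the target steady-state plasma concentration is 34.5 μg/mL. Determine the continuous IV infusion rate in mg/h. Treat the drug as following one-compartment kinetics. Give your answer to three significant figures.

72.5 mg/h

Convert clearance: 35 mL/min × 60 min/h ÷ 1000 mL/L = 2.100 L/h
Rate = CL × Css = 2.100 × 34.5 = 72.45 mg/h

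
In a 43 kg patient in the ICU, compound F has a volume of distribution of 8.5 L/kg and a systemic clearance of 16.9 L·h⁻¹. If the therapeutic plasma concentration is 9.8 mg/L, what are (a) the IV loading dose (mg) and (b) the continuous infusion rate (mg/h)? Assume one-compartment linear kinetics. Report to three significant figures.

(a) 3580 mg; (b) 166 mg/h

Total Vd = 8.5 × 43 = 365.5 L
Loading: fill Vd to C_target → 365.5 L × 9.8 mg/L = 3582 mg
Infusion rate = 16.90 L/h × 9.8 mg/L = 165.6 mg/h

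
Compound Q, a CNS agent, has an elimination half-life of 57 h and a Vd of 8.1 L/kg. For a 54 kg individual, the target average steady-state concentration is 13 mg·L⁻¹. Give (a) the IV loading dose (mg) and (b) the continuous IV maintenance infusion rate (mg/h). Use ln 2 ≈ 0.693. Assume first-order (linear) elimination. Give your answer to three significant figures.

(a) 5690 mg; (b) 69.1 mg/h

Vd = 8.1 L/kg × 54 kg = 437.4 L
LD = Vd × C = 437.4 × 13 = 5686 mg
CL = 0.693 × Vd / t½ = 0.693 × 437.4 / 57 = 5.318 L/h
Infusion rate = CL × Css = 5.318 × 13 = 69.13 mg/h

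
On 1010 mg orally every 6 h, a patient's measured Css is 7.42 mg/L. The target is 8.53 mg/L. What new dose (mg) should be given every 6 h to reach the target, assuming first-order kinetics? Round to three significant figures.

With linear kinetics, Css is proportional to dose rate (D/τ) at fixed clearance.
D₂ = D₁ × (Css,target / Css,current) = 1010 × 8.53/7.42 = 1161 mg

1160 mg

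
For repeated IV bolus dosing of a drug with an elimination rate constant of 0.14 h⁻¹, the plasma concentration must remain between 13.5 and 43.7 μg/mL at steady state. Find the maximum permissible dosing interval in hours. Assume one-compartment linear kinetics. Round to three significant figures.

8.39 h

Between IV bolus doses, concentration decays as C = C₀·e^(−kτ), so C_peak/C_trough = e^(kτ).
τ_max = ln(C_peak/C_trough) / k = ln(43.7/13.5) / 0.1400 = 1.175 / 0.1400 = 8.393 h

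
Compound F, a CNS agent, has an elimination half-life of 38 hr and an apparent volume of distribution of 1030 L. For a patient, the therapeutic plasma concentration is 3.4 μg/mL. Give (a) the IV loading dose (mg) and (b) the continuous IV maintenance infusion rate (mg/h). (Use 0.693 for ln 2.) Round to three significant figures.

(a) 3500 mg; (b) 63.9 mg/h

LD = Vd × C = 1030 × 3.4 = 3502 mg
CL = 0.693 × Vd / t½ = 0.693 × 1030 / 38 = 18.78 L/h
Infusion rate = CL × Css = 18.78 × 3.4 = 63.85 mg/h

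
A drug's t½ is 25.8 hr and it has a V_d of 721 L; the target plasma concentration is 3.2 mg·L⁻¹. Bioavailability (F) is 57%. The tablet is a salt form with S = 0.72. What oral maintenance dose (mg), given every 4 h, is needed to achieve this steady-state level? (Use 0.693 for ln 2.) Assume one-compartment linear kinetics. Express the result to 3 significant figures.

604 mg

CL = 0.693 × Vd / t½ = 0.693 × 721.0 / 25.8 = 19.37 L/h
D = CL × Css × τ / F / S = 19.37 × 3.2 × 4 / 0.57 / 0.72 = 604.1 mg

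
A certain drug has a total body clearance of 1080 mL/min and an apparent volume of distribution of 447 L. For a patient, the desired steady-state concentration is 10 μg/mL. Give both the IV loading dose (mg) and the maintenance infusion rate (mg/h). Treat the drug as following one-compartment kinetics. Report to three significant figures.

(a) 4470 mg; (b) 648 mg/h

LD = Vd · C_target = 447.0 × 10 = 4470 mg
CL = 1080 mL/min = 1080 × 0.06 = 64.80 L/h
Infusion rate = 64.80 L/h × 10 mg/L = 648.0 mg/h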